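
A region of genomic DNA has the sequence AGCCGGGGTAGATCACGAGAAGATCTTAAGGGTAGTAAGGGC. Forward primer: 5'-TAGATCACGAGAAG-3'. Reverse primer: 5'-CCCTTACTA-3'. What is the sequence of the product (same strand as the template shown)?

5'-TAGATCACGAGAAGATCTTAAGGGTAGTAAGGG-3'

Scanning the template, TAGATCACGAGAAG occurs at positions 9–22; this primer anneals to the bottom strand there with its 3' end pointing downstream.
The reverse primer's reverse complement is TAGTAAGGG, which matches the template at positions 33–41.
The product is the template from position 9 through 41 (33 bp).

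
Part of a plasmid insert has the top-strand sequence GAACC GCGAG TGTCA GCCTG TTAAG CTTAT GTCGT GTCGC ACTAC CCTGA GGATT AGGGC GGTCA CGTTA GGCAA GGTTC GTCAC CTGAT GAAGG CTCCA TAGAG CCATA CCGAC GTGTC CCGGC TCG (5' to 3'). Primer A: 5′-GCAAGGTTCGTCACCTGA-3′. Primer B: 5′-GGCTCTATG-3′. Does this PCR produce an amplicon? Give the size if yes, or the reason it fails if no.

Primer A (GCAAGGTTCGTCACCTGA) matches the top strand at positions 72–89; it acts as a forward primer.
Primer B's reverse complement is CATAGAGCC, matching the top strand at positions 99–107; it acts as a reverse primer.
The 3' ends face each other across positions 72–107, giving a 36 bp product.

Yes — a 36 bp product.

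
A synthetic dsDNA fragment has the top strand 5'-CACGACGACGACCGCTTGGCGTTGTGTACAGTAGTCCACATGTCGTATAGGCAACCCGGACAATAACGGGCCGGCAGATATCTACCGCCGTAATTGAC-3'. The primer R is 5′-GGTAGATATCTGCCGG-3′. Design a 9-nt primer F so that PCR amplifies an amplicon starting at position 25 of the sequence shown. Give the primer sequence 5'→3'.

The reverse primer's reverse complement CCGGCAGATATCTACC matches the template at positions 71–86; the product starts at position 25.
The forward primer is identical to the top strand over positions 25–33: TGTACAGTA.

5'-TGTACAGTA-3'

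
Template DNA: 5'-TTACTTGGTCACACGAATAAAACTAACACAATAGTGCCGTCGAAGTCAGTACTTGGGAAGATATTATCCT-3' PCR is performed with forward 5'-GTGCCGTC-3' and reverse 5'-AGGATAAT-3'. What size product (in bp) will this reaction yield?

37 bp

Forward primer GTGCCGTC is found on the top strand at positions 34–41.
Reverse complement of the reverse primer: ATTATCCT. This occurs on the top strand at positions 63–70.
Amplicon spans positions 34–70: 37 bp.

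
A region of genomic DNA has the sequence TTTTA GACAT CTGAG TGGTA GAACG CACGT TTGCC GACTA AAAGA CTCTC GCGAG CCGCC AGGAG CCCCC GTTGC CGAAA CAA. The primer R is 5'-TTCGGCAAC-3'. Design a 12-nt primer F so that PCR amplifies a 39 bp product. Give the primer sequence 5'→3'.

The reverse primer's reverse complement GTTGCCGAA matches the template at positions 71–79, so the product ends at position 79.
A 39 bp product then starts at position 79 − 39 + 1 = 41.
The forward primer is identical to the top strand there: AAAGACTCTCGC.

5'-AAAGACTCTCGC-3'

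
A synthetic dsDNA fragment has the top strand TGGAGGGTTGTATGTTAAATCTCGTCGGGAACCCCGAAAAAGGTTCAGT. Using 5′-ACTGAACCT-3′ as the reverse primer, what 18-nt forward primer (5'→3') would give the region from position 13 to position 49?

The reverse primer's reverse complement AGGTTCAGT matches the template at positions 41–49; the product starts at position 13.
The forward primer is identical to the top strand over positions 13–30: TGTTAAATCTCGTCGGGA.

5'-TGTTAAATCTCGTCGGGA-3'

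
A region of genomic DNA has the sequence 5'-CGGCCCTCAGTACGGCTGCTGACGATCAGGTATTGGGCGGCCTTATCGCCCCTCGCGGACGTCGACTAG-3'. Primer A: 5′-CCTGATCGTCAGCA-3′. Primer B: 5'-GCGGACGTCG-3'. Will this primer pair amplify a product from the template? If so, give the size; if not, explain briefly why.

Primer A (CCTGATCGTCAGCA) has reverse complement TGCTGACGATCAGG, which matches the top strand at positions 17–30; primer A anneals to the top strand there with its 3' end pointing upstream toward position 17.
Primer B (GCGGACGTCG) matches the top strand directly at positions 55–64; it anneals to the bottom strand with its 3' end pointing downstream toward position 64.
The 3' ends diverge (primer A extends toward position 1, primer B toward position 69), so the primers never converge on a shared product.

No product — the primers' 3' ends point away from each other.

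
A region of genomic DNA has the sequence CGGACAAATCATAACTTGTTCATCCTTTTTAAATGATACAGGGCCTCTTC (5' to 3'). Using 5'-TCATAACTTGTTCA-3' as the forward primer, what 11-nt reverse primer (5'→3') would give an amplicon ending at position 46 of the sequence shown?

The forward primer binds at positions 9–22; the product's 3' end on the top strand is position 46.
The reverse primer anneals to the top strand over positions 36–46, i.e. to ATACAGGGCCT.
Its sequence written 5'→3' is the reverse complement: AGGCCCTGTAT.

5'-AGGCCCTGTAT-3'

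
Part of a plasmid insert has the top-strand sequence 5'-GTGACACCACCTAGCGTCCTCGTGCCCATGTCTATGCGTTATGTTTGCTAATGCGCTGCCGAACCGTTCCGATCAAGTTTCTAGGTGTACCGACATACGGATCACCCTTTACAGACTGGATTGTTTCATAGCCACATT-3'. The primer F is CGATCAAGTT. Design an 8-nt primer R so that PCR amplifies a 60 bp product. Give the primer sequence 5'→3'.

5'-ATGAAACA-3'

The forward primer binds at positions 70–79, so a 60 bp product ends at position 70 + 60 − 1 = 129.
The reverse primer anneals to the top strand over positions 122–129, i.e. to TGTTTCAT.
Its sequence written 5'→3' is the reverse complement: ATGAAACA.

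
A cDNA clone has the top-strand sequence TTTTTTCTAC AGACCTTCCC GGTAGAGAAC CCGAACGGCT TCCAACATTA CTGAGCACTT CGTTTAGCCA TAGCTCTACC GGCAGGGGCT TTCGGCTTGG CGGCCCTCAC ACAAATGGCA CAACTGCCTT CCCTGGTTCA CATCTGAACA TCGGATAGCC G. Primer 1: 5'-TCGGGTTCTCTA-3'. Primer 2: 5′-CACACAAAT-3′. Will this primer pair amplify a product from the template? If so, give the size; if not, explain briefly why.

Primer 1 (TCGGGTTCTCTA) has reverse complement TAGAGAACCCGA, which matches the top strand at positions 23–34; primer 1 anneals to the top strand there with its 3' end pointing upstream toward position 23.
Primer 2 (CACACAAAT) matches the top strand directly at positions 108–116; it anneals to the bottom strand with its 3' end pointing downstream toward position 116.
The 3' ends diverge (primer 1 extends toward position 1, primer 2 toward position 161), so the primers never converge on a shared product.

No product — the primers' 3' ends point away from each other.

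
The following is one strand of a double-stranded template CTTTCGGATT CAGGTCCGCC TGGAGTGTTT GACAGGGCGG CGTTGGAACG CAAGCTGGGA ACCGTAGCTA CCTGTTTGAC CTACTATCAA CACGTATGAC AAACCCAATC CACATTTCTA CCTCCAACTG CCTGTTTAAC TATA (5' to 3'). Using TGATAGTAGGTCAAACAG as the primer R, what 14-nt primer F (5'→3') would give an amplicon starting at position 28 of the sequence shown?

5'-TTTGACAGGGCGGC-3'

The reverse primer's reverse complement CTGTTTGACCTACTATCA matches the template at positions 72–89; the product starts at position 28.
The forward primer is identical to the top strand over positions 28–41: TTTGACAGGGCGGC.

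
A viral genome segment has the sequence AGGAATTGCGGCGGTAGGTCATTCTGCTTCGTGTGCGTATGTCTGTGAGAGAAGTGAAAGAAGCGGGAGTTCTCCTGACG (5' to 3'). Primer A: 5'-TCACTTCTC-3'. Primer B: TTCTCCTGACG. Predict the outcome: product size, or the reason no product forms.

No product — the primers' 3' ends point away from each other.

Primer A (TCACTTCTC) has reverse complement GAGAAGTGA, which matches the top strand at positions 49–57; primer A anneals to the top strand there with its 3' end pointing upstream toward position 49.
Primer B (TTCTCCTGACG) matches the top strand directly at positions 70–80; it anneals to the bottom strand with its 3' end pointing downstream toward position 80.
The 3' ends diverge (primer A extends toward position 1, primer B toward position 80), so the primers never converge on a shared product.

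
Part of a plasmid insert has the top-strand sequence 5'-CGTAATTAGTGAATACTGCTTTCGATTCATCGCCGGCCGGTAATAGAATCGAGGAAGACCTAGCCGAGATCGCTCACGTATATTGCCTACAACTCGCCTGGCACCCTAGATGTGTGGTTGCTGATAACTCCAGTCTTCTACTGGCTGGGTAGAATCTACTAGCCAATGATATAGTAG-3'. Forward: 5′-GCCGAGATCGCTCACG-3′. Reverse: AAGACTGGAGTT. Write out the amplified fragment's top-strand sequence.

The forward primer matches the template at positions 63–78.
Reverse complement of the reverse primer: AACTCCAGTCTT. This occurs on the top strand at positions 126–137.
The product is the template from position 63 through 137 (75 bp).

5'-GCCGAGATCGCTCACGTATATTGCCTACAACTCGCCTGGCACCCTAGATGTGTGGTTGCTGATAACTCCAGTCTT-3'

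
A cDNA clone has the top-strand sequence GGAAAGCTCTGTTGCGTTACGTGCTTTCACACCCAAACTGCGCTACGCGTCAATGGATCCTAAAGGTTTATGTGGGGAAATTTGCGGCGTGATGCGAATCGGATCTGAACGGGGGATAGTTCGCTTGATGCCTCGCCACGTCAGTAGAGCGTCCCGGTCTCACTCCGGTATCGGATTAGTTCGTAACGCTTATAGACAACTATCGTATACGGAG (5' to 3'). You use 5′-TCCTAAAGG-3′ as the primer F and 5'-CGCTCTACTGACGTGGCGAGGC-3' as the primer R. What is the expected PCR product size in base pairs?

94 bp

Forward primer TCCTAAAGG is found on the top strand at positions 58–66.
Taking the reverse complement of CGCTCTACTGACGTGGCGAGGC gives GCCTCGCCACGTCAGTAGAGCG, found at positions 130–151 on the template; the primer anneals here to the top strand with its 3' end pointing upstream.
The product runs from position 58 to position 151, so its length is 151 − 58 + 1 = 94 bp.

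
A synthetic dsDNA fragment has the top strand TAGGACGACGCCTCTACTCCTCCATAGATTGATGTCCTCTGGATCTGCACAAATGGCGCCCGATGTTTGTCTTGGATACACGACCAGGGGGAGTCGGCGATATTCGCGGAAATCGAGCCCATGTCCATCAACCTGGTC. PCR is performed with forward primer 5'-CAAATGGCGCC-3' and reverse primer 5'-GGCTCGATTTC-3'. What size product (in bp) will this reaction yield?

The forward primer matches the template at positions 50–60.
Taking the reverse complement of GGCTCGATTTC gives GAAATCGAGCC, found at positions 109–119 on the template; the primer anneals here to the top strand with its 3' end pointing upstream.
The product runs from position 50 to position 119, so its length is 119 − 50 + 1 = 70 bp.

70 bp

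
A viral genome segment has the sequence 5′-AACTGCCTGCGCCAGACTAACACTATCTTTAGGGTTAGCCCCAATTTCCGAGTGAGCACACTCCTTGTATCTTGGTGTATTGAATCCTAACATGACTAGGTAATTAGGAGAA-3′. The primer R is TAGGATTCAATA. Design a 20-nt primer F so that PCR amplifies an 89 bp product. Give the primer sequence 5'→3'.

The reverse primer's reverse complement TATTGAATCCTA matches the template at positions 78–89, so the product ends at position 89.
An 89 bp product then starts at position 89 − 89 + 1 = 1.
The forward primer is identical to the top strand there: AACTGCCTGCGCCAGACTAA.

5'-AACTGCCTGCGCCAGACTAA-3'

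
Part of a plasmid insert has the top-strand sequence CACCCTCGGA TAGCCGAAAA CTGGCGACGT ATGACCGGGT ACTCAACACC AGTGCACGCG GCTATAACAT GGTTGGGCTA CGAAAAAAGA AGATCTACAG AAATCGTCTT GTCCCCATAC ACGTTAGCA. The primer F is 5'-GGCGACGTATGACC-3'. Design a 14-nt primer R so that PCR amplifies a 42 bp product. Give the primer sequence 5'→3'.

5'-TAGCCGCGTGCACT-3'

The forward primer binds at positions 23–36, so a 42 bp product ends at position 23 + 42 − 1 = 64.
The reverse primer anneals to the top strand over positions 51–64, i.e. to AGTGCACGCGGCTA.
Its sequence written 5'→3' is the reverse complement: TAGCCGCGTGCACT.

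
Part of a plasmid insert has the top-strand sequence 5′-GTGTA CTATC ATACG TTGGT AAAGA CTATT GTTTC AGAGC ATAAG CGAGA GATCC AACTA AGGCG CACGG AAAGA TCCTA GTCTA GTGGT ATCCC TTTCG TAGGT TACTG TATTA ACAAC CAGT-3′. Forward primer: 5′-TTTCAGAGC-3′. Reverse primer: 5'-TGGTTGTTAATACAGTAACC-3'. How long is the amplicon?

91 bp

Scanning the template, TTTCAGAGC occurs at positions 32–40; this primer anneals to the bottom strand there with its 3' end pointing downstream.
The reverse primer's reverse complement is GGTTACTGTATTAACAACCA, which matches the template at positions 103–122.
Amplicon spans positions 32–122: 91 bp.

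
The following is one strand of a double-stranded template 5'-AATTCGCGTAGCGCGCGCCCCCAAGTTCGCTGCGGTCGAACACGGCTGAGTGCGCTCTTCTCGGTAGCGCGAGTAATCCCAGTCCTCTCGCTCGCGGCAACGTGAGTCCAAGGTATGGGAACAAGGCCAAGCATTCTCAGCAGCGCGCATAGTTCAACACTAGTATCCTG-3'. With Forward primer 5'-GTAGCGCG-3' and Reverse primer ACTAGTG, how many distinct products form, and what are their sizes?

The forward primer GTAGCGCG matches the top strand at positions 8–15, 64–71.
The reverse primer's reverse complement is CACTAGT, matching at positions 158–164.
Each forward site pairs with the reverse site to give a product ending at position 164: sizes 157, 101 bp.

Two products: 157 bp, 101 bp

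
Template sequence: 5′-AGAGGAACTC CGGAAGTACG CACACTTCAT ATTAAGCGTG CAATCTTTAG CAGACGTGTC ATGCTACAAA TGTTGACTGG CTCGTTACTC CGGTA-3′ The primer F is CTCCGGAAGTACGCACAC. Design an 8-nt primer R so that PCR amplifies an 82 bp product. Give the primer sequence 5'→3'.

The forward primer binds at positions 8–25, so an 82 bp product ends at position 8 + 82 − 1 = 89.
The reverse primer anneals to the top strand over positions 82–89, i.e. to TCGTTACT.
Its sequence written 5'→3' is the reverse complement: AGTAACGA.

5'-AGTAACGA-3'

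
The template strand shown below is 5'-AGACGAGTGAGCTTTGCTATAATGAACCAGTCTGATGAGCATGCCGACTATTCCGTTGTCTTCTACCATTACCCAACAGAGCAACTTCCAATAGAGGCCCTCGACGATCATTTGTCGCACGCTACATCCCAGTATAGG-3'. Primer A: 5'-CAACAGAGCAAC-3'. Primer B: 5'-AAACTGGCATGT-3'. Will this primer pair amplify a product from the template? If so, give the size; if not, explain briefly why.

Primer B (AAACTGGCATGT) does not match the top strand, and its reverse complement ACATGCCAGTTT does not match either.
With no annealing site for primer B, no amplification occurs.

No product — primer B has no binding site in the template.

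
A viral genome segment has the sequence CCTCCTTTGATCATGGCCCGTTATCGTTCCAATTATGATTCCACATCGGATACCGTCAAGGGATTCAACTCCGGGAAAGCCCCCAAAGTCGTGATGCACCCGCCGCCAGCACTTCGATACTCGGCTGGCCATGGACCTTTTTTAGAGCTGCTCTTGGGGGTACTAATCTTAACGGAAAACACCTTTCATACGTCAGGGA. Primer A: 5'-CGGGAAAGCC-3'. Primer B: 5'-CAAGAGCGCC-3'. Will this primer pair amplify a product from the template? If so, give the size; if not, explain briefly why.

Primer B (CAAGAGCGCC) does not match the top strand, and its reverse complement GGCGCTCTTG does not match either.
With no annealing site for primer B, no amplification occurs.

No product — primer B has no binding site in the template.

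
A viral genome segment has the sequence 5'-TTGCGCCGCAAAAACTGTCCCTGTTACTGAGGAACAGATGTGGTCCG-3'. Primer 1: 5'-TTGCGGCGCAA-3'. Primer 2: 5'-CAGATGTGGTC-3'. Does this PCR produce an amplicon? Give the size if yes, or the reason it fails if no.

Primer 1 (TTGCGGCGCAA) has reverse complement TTGCGCCGCAA, which matches the top strand at positions 1–11; primer 1 anneals to the top strand there with its 3' end pointing upstream toward position 1.
Primer 2 (CAGATGTGGTC) matches the top strand directly at positions 35–45; it anneals to the bottom strand with its 3' end pointing downstream toward position 45.
The 3' ends diverge (primer 1 extends toward position 1, primer 2 toward position 47), so the primers never converge on a shared product.

No product — the primers' 3' ends point away from each other.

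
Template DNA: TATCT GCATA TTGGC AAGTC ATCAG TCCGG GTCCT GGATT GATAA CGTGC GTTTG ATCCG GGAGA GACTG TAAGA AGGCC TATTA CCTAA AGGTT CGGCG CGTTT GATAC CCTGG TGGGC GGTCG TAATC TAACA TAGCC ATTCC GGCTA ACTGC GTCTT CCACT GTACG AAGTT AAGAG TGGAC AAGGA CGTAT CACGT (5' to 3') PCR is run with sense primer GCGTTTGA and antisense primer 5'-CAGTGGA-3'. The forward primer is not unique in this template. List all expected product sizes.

118 bp, 67 bp

The forward primer GCGTTTGA matches the top strand at positions 49–56, 100–107.
The reverse primer's reverse complement is TCCACTG, matching at positions 160–166.
Each forward site pairs with the reverse site to give a product ending at position 166: sizes 118, 67 bp.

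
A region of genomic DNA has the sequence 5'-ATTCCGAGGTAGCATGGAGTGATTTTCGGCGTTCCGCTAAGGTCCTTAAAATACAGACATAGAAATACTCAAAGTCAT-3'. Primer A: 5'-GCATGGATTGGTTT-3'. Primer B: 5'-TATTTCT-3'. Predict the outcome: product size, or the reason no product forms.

No product — primer A has no binding site in the template.

Primer A (GCATGGATTGGTTT) does not match the top strand, and its reverse complement AAACCAATCCATGC does not match either.
With no annealing site for primer A, no amplification occurs.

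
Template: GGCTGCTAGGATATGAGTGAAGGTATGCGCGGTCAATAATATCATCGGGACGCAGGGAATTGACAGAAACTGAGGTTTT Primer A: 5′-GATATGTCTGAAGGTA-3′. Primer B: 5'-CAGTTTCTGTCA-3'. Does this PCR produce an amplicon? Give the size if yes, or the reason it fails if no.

No product — primer A has no binding site in the template.

Primer A (GATATGTCTGAAGGTA) does not match the top strand, and its reverse complement TACCTTCAGACATATC does not match either.
With no annealing site for primer A, no amplification occurs.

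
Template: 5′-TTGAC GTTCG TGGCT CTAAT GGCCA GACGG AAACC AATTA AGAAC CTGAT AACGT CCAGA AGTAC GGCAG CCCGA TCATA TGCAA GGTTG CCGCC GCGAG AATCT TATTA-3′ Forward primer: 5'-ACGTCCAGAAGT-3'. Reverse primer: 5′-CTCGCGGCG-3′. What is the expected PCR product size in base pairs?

The forward primer matches the template at positions 52–63.
Reverse complement of the reverse primer: CGCCGCGAG. This occurs on the top strand at positions 92–100.
Product length = (reverse-primer end) − (forward-primer start) + 1 = 100 − 52 + 1 = 49 bp.

49 bp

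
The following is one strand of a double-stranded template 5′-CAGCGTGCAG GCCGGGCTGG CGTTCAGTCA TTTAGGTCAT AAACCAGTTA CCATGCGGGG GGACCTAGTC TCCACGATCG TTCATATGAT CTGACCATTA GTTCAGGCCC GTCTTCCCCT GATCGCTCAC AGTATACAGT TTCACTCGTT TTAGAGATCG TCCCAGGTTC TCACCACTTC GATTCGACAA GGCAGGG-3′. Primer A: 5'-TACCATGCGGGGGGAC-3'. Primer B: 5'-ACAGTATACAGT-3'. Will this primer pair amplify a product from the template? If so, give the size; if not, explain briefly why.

Primer A (TACCATGCGGGGGGAC) matches the top strand at positions 49–64 (3' end points downstream).
Primer B (ACAGTATACAGT) also matches the top strand directly, at positions 129–140 — its reverse complement ACTGTATACTGT is not present.
Both primers anneal to the bottom strand with 3' ends pointing the same way, so neither can prime synthesis back toward the other.

No product — both primers anneal to the same strand and extend in the same direction.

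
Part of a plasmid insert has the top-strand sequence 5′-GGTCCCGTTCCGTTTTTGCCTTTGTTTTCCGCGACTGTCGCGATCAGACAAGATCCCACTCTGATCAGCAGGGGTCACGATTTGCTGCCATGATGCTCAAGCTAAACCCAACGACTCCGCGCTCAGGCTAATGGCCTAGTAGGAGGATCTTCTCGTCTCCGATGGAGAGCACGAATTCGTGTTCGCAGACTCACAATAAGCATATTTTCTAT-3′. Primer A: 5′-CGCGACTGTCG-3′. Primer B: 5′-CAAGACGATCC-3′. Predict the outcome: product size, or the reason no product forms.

Primer B (CAAGACGATCC) does not match the top strand, and its reverse complement GGATCGTCTTG does not match either.
With no annealing site for primer B, no amplification occurs.

No product — primer B has no binding site in the template.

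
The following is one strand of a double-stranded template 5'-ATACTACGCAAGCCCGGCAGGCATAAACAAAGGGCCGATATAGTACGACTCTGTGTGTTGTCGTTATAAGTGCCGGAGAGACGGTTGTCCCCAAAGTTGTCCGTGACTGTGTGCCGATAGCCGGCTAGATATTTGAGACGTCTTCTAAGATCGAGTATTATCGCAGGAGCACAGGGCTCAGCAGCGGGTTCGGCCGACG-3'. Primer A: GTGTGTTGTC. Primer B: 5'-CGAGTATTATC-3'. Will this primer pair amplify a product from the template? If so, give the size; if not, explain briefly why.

Primer A (GTGTGTTGTC) matches the top strand at positions 53–62 (3' end points downstream).
Primer B (CGAGTATTATC) also matches the top strand directly, at positions 152–162 — its reverse complement GATAATACTCG is not present.
Both primers anneal to the bottom strand with 3' ends pointing the same way, so neither can prime synthesis back toward the other.

No product — both primers anneal to the same strand and extend in the same direction.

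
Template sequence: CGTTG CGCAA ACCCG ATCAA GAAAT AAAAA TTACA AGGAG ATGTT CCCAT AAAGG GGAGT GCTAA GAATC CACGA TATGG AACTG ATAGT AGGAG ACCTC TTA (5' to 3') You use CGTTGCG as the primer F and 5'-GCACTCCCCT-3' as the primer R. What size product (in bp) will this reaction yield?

62 bp

Scanning the template, CGTTGCG occurs at positions 1–7; this primer anneals to the bottom strand there with its 3' end pointing downstream.
The reverse primer's reverse complement is AGGGGAGTGC, which matches the template at positions 53–62.
Product length = (reverse-primer end) − (forward-primer start) + 1 = 62 − 1 + 1 = 62 bp.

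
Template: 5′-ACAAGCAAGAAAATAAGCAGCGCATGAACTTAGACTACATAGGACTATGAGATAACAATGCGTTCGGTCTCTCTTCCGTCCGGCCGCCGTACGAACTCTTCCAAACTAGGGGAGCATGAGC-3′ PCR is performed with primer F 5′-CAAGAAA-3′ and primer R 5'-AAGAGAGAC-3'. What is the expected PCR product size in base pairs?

70 bp

Forward primer CAAGAAA is found on the top strand at positions 6–12.
The reverse primer's reverse complement is GTCTCTCTT, which matches the template at positions 67–75.
The product runs from position 6 to position 75, so its length is 75 − 6 + 1 = 70 bp.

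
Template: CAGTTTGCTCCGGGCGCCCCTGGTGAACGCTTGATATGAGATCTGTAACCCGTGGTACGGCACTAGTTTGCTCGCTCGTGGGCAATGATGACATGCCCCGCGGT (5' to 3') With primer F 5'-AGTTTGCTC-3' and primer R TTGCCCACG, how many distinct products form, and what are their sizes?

Two products: 84 bp, 21 bp

The forward primer AGTTTGCTC matches the top strand at positions 2–10, 65–73.
The reverse primer's reverse complement is CGTGGGCAA, matching at positions 77–85.
Each forward site pairs with the reverse site to give a product ending at position 85: sizes 84, 21 bp.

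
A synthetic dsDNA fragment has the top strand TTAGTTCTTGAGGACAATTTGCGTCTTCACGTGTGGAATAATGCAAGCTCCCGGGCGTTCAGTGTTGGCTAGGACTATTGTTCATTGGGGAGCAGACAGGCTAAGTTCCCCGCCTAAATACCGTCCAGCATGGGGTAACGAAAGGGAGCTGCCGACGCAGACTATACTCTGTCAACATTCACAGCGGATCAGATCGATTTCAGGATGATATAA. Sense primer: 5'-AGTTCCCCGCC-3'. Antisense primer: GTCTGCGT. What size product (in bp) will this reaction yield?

59 bp

Scanning the template, AGTTCCCCGCC occurs at positions 104–114; this primer anneals to the bottom strand there with its 3' end pointing downstream.
Taking the reverse complement of GTCTGCGT gives ACGCAGAC, found at positions 155–162 on the template; the primer anneals here to the top strand with its 3' end pointing upstream.
The product runs from position 104 to position 162, so its length is 162 − 104 + 1 = 59 bp.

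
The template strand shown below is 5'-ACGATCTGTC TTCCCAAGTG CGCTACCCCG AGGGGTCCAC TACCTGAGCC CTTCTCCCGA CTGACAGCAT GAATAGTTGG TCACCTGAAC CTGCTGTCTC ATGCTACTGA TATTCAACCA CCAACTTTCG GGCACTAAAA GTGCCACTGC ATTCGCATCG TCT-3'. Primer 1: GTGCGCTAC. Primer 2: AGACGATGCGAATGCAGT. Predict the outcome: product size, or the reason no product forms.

Primer 1 (GTGCGCTAC) matches the top strand at positions 18–26; it acts as a forward primer.
Primer 2's reverse complement is ACTGCATTCGCATCGTCT, matching the top strand at positions 146–163; it acts as a reverse primer.
The 3' ends face each other across positions 18–163, giving a 146 bp product.

Yes — a 146 bp product.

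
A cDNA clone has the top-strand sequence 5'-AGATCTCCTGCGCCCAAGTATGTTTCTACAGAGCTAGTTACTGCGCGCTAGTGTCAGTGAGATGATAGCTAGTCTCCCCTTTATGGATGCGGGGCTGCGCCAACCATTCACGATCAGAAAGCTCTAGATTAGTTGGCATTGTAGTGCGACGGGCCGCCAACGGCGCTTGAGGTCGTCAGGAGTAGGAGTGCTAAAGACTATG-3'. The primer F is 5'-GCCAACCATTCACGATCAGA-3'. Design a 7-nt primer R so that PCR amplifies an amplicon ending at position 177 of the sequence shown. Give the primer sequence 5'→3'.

5'-GACGACC-3'

The forward primer binds at positions 99–118; the product's 3' end on the top strand is position 177.
The reverse primer anneals to the top strand over positions 171–177, i.e. to GGTCGTC.
Its sequence written 5'→3' is the reverse complement: GACGACC.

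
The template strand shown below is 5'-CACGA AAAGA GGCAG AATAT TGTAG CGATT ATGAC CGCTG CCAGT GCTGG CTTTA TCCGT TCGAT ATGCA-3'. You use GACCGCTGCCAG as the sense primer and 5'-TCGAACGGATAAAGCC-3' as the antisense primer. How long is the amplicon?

The forward primer matches the template at positions 33–44.
The reverse primer's reverse complement is GGCTTTATCCGTTCGA, which matches the template at positions 49–64.
The product runs from position 33 to position 64, so its length is 64 − 33 + 1 = 32 bp.

32 bp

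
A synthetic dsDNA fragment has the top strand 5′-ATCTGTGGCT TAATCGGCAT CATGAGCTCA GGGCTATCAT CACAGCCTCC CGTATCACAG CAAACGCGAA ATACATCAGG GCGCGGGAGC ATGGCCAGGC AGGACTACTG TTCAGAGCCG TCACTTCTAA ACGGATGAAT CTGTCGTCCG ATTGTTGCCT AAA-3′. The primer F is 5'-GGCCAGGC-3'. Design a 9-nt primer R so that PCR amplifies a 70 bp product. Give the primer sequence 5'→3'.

The forward primer binds at positions 93–100, so a 70 bp product ends at position 93 + 70 − 1 = 162.
The reverse primer anneals to the top strand over positions 154–162, i.e. to GTTGCCTAA.
Its sequence written 5'→3' is the reverse complement: TTAGGCAAC.

5'-TTAGGCAAC-3'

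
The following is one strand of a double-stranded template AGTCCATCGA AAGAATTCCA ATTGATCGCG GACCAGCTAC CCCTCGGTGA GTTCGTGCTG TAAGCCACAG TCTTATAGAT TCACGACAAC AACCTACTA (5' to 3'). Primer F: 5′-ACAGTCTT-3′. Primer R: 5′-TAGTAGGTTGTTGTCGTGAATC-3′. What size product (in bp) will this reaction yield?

33 bp

Forward primer ACAGTCTT is found on the top strand at positions 67–74.
Reverse complement of the reverse primer: GATTCACGACAACAACCTACTA. This occurs on the top strand at positions 78–99.
Amplicon spans positions 67–99: 33 bp.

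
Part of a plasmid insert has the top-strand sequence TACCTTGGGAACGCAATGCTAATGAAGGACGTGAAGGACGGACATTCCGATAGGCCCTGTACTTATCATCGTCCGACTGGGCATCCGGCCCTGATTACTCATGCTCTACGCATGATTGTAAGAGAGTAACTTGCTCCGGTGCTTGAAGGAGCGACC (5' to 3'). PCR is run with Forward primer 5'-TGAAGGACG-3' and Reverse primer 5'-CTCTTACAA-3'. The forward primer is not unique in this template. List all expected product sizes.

102 bp, 93 bp

The forward primer TGAAGGACG matches the top strand at positions 23–31, 32–40.
The reverse primer's reverse complement is TTGTAAGAG, matching at positions 116–124.
Each forward site pairs with the reverse site to give a product ending at position 124: sizes 102, 93 bp.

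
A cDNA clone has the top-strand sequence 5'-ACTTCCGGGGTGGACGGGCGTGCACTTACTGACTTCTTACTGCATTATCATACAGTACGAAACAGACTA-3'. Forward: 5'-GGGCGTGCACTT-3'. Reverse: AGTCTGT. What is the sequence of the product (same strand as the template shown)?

Forward primer GGGCGTGCACTT is found on the top strand at positions 16–27.
Reverse complement of the reverse primer: ACAGACT. This occurs on the top strand at positions 62–68.
The product is the template from position 16 through 68 (53 bp).

5'-GGGCGTGCACTTACTGACTTCTTACTGCATTATCATACAGTACGAAACAGACT-3'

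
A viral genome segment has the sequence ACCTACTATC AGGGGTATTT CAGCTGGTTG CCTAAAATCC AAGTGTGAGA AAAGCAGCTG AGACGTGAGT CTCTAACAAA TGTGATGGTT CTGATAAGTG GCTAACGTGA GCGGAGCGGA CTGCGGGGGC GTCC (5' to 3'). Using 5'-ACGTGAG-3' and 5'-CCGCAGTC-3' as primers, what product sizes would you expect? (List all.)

The forward primer ACGTGAG matches the top strand at positions 63–69, 105–111.
The reverse primer's reverse complement is GACTGCGG, matching at positions 119–126.
Each forward site pairs with the reverse site to give a product ending at position 126: sizes 64, 22 bp.

64 bp, 22 bp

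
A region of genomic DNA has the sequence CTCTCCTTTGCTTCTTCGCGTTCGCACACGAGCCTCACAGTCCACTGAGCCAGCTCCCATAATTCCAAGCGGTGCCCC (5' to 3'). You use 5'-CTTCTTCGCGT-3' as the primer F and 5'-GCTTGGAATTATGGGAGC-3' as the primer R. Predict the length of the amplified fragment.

60 bp

The forward primer matches the template at positions 11–21.
Taking the reverse complement of GCTTGGAATTATGGGAGC gives GCTCCCATAATTCCAAGC, found at positions 53–70 on the template; the primer anneals here to the top strand with its 3' end pointing upstream.
Amplicon spans positions 11–70: 60 bp.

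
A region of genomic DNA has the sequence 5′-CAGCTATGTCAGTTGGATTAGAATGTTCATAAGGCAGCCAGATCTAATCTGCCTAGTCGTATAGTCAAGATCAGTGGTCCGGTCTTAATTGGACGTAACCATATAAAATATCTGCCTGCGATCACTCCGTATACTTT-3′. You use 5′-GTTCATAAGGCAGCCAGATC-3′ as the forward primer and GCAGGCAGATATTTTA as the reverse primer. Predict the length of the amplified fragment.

95 bp

The forward primer matches the template at positions 25–44.
Taking the reverse complement of GCAGGCAGATATTTTA gives TAAAATATCTGCCTGC, found at positions 104–119 on the template; the primer anneals here to the top strand with its 3' end pointing upstream.
Product length = (reverse-primer end) − (forward-primer start) + 1 = 119 − 25 + 1 = 95 bp.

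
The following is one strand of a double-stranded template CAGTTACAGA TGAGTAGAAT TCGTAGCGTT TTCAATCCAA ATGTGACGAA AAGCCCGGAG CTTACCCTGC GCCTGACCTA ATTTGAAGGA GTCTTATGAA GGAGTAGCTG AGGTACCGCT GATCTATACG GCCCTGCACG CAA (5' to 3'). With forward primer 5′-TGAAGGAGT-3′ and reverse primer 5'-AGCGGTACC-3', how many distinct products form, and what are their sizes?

Two products: 37 bp, 24 bp

The forward primer TGAAGGAGT matches the top strand at positions 84–92, 97–105.
The reverse primer's reverse complement is GGTACCGCT, matching at positions 112–120.
Each forward site pairs with the reverse site to give a product ending at position 120: sizes 37, 24 bp.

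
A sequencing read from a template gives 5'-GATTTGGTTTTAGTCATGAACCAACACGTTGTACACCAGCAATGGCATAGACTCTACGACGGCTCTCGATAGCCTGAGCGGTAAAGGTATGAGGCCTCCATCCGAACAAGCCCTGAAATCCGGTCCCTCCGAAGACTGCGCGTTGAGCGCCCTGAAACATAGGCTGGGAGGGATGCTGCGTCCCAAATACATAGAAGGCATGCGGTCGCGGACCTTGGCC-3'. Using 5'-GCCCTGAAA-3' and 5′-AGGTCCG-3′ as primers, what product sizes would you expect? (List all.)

The forward primer GCCCTGAAA matches the top strand at positions 110–118, 149–157.
The reverse primer's reverse complement is CGGACCT, matching at positions 209–215.
Each forward site pairs with the reverse site to give a product ending at position 215: sizes 106, 67 bp.

106 bp, 67 bp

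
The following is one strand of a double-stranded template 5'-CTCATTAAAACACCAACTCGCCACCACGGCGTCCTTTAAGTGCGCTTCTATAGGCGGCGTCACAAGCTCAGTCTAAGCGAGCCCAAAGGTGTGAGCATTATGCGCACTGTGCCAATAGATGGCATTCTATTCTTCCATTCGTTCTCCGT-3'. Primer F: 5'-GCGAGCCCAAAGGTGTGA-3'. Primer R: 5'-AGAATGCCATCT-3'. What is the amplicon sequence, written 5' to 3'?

The forward primer matches the template at positions 77–94.
The reverse primer's reverse complement is AGATGGCATTCT, which matches the template at positions 117–128.
The product is the template from position 77 through 128 (52 bp).

5'-GCGAGCCCAAAGGTGTGAGCATTATGCGCACTGTGCCAATAGATGGCATTCT-3'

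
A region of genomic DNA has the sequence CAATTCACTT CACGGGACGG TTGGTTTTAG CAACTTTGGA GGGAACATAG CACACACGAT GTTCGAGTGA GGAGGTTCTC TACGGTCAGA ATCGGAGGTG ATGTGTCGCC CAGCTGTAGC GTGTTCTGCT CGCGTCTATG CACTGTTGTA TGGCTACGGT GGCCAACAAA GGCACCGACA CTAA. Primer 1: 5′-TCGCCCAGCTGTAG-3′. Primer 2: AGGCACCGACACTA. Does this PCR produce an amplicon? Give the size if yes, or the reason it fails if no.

No product — both primers anneal to the same strand and extend in the same direction.

Primer 1 (TCGCCCAGCTGTAG) matches the top strand at positions 106–119 (3' end points downstream).
Primer 2 (AGGCACCGACACTA) also matches the top strand directly, at positions 170–183 — its reverse complement TAGTGTCGGTGCCT is not present.
Both primers anneal to the bottom strand with 3' ends pointing the same way, so neither can prime synthesis back toward the other.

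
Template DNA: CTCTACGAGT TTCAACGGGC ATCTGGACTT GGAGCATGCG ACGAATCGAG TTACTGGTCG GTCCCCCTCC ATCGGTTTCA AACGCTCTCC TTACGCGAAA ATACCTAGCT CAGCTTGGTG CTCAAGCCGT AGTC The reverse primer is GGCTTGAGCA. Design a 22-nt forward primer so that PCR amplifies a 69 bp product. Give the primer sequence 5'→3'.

5'-GGTCCCCCTCCATCGGTTTCAA-3'

The reverse primer's reverse complement TGCTCAAGCC matches the template at positions 119–128, so the product ends at position 128.
A 69 bp product then starts at position 128 − 69 + 1 = 60.
The forward primer is identical to the top strand there: GGTCCCCCTCCATCGGTTTCAA.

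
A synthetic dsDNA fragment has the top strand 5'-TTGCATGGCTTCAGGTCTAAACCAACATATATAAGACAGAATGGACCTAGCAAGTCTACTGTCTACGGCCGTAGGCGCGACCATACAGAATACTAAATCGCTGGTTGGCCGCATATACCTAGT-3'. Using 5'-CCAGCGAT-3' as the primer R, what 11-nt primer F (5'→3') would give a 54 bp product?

5'-CAAGTCTACTG-3'

The reverse primer's reverse complement ATCGCTGG matches the template at positions 97–104, so the product ends at position 104.
A 54 bp product then starts at position 104 − 54 + 1 = 51.
The forward primer is identical to the top strand there: CAAGTCTACTG.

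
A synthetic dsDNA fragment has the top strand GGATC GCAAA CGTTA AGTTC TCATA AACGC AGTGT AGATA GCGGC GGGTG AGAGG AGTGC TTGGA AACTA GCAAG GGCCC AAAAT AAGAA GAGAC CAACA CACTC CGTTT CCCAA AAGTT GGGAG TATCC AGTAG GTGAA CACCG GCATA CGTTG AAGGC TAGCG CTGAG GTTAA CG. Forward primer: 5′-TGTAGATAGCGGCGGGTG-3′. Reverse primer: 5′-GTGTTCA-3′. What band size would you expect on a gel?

Forward primer TGTAGATAGCGGCGGGTG is found on the top strand at positions 33–50.
Reverse complement of the reverse primer: TGAACAC. This occurs on the top strand at positions 137–143.
The product runs from position 33 to position 143, so its length is 143 − 33 + 1 = 111 bp.

111 bp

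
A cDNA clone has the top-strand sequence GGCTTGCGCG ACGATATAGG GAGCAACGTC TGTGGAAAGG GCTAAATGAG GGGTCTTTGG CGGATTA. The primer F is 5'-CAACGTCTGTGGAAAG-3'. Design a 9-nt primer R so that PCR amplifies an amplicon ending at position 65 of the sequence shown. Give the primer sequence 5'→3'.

5'-ATCCGCCAA-3'

The forward primer binds at positions 24–39; the product's 3' end on the top strand is position 65.
The reverse primer anneals to the top strand over positions 57–65, i.e. to TTGGCGGAT.
Its sequence written 5'→3' is the reverse complement: ATCCGCCAA.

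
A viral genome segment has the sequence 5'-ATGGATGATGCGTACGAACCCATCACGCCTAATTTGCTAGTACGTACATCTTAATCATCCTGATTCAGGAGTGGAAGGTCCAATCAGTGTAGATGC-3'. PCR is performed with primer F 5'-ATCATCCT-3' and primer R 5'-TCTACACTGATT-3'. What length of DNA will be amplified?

40 bp

The forward primer matches the template at positions 54–61.
The reverse primer's reverse complement is AATCAGTGTAGA, which matches the template at positions 82–93.
Product length = (reverse-primer end) − (forward-primer start) + 1 = 93 − 54 + 1 = 40 bp.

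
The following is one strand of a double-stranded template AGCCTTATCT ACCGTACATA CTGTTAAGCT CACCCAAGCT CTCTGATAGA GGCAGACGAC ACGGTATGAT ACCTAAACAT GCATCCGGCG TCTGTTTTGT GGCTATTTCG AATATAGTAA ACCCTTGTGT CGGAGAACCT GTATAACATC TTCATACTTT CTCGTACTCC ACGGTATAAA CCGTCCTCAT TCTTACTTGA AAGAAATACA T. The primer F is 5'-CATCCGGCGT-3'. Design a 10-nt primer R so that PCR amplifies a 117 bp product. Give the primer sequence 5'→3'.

The forward primer binds at positions 82–91, so a 117 bp product ends at position 82 + 117 − 1 = 198.
The reverse primer anneals to the top strand over positions 189–198, i.e. to ATTCTTACTT.
Its sequence written 5'→3' is the reverse complement: AAGTAAGAAT.

5'-AAGTAAGAAT-3'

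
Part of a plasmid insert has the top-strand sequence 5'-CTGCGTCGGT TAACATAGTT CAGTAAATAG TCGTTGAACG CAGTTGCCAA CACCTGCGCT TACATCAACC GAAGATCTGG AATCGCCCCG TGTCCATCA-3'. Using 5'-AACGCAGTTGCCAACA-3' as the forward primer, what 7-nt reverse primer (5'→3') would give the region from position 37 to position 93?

The product's 3' end on the top strand is position 93.
The reverse primer anneals to the top strand over positions 87–93, i.e. to CCCGTGT.
Its sequence written 5'→3' is the reverse complement: ACACGGG.

5'-ACACGGG-3'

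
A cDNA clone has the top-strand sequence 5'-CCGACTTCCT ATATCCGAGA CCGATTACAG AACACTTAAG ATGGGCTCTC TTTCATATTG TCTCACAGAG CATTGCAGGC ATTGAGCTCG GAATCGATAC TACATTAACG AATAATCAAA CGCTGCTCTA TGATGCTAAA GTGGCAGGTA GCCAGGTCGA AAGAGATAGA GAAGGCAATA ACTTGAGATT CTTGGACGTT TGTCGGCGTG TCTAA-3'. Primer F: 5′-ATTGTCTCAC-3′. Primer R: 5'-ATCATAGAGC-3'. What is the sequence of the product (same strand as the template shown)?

5'-ATTGTCTCACAGAGCATTGCAGGCATTGAGCTCGGAATCGATACTACATTAACGAATAATCAAACGCTGCTCTATGAT-3'

The forward primer matches the template at positions 57–66.
Taking the reverse complement of ATCATAGAGC gives GCTCTATGAT, found at positions 125–134 on the template; the primer anneals here to the top strand with its 3' end pointing upstream.
The product is the template from position 57 through 134 (78 bp).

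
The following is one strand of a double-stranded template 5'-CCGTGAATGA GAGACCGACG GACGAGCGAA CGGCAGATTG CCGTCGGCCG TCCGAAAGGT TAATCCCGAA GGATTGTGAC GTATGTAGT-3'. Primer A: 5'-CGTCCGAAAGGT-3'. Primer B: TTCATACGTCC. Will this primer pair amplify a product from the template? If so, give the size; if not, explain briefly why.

Primer B (TTCATACGTCC) does not match the top strand, and its reverse complement GGACGTATGAA does not match either.
With no annealing site for primer B, no amplification occurs.

No product — primer B has no binding site in the template.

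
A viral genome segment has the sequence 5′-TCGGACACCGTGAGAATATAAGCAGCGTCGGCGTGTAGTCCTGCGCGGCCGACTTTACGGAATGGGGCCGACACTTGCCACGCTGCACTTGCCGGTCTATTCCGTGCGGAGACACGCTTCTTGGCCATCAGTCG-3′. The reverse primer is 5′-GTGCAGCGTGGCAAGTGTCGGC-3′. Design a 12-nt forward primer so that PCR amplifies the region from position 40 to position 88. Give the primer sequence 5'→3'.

5'-CCTGCGCGGCCG-3'

The reverse primer's reverse complement GCCGACACTTGCCACGCTGCAC matches the template at positions 67–88; the product starts at position 40.
The forward primer is identical to the top strand over positions 40–51: CCTGCGCGGCCG.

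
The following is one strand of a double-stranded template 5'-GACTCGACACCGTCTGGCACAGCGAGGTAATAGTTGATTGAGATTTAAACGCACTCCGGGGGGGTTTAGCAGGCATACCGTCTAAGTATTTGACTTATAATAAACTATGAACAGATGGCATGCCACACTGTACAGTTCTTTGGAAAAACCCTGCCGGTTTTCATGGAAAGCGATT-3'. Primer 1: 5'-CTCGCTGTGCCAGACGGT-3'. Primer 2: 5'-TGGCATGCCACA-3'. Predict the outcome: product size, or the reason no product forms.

Primer 1 (CTCGCTGTGCCAGACGGT) has reverse complement ACCGTCTGGCACAGCGAG, which matches the top strand at positions 9–26; primer 1 anneals to the top strand there with its 3' end pointing upstream toward position 9.
Primer 2 (TGGCATGCCACA) matches the top strand directly at positions 116–127; it anneals to the bottom strand with its 3' end pointing downstream toward position 127.
The 3' ends diverge (primer 1 extends toward position 1, primer 2 toward position 175), so the primers never converge on a shared product.

No product — the primers' 3' ends point away from each other.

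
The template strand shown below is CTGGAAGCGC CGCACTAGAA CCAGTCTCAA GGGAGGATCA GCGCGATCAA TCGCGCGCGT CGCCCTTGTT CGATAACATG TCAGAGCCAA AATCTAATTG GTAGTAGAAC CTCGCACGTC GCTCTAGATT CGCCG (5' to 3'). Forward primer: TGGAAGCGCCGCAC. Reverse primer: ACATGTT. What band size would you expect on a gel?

80 bp

The forward primer matches the template at positions 2–15.
The reverse primer's reverse complement is AACATGT, which matches the template at positions 75–81.
Product length = (reverse-primer end) − (forward-primer start) + 1 = 81 − 2 + 1 = 80 bp.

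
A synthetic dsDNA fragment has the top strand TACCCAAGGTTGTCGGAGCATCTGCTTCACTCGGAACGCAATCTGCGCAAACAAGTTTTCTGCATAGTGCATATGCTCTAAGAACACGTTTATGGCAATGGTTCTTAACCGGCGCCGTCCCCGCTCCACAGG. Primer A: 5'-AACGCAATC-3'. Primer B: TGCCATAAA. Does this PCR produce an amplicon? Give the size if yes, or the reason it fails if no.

Primer A (AACGCAATC) matches the top strand at positions 35–43; it acts as a forward primer.
Primer B's reverse complement is TTTATGGCA, matching the top strand at positions 89–97; it acts as a reverse primer.
The 3' ends face each other across positions 35–97, giving a 63 bp product.

Yes — a 63 bp product.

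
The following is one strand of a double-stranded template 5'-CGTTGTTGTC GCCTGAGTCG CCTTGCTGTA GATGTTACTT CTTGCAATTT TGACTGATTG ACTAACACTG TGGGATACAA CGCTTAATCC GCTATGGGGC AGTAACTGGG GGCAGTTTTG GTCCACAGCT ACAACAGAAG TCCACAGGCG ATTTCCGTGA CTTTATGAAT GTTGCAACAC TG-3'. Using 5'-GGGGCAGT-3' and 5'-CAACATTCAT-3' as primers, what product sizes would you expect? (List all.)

79 bp, 66 bp

The forward primer GGGGCAGT matches the top strand at positions 96–103, 109–116.
The reverse primer's reverse complement is ATGAATGTTG, matching at positions 165–174.
Each forward site pairs with the reverse site to give a product ending at position 174: sizes 79, 66 bp.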